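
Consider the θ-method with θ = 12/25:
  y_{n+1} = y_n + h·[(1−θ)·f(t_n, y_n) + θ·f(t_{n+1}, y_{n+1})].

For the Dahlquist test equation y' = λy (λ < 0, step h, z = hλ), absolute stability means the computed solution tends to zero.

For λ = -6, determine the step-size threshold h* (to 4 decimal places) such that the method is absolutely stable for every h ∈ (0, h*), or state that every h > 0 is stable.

On y'=λy, z=hλ:
  y_{n+1} = y_n + z·[13/25·y_n + 12/25·y_{n+1}] ⇒ (1 − 12/25z)y_{n+1} = (1 + 13/25z)y_n
  so R(z) = (1 + 13/25z)/(1 − 12/25z).

Solve |R(x)|<1 on ℝ⁻.
x=-1.48: |R|=0.1347
R=−1: 1+13/25x = −1+12/25x ⇒ -1/25x=2 ⇒ x=2/(-1/25)=-50.0000
Confirm numerically:
  x=-43.621: |R|=0.98837 <1
  x=-23.196: |R|=0.91164 <1
  x=-21.894: |R|=0.90232 <1
  x=-50.429: |R|=1.00068 >1
  x=-50.292: |R|=1.00046 >1
So |R|<1 on (-50.0000, 0).

(-50.0000,0); λ=-6 ⇒ h* = (50)/6 = 8.3333.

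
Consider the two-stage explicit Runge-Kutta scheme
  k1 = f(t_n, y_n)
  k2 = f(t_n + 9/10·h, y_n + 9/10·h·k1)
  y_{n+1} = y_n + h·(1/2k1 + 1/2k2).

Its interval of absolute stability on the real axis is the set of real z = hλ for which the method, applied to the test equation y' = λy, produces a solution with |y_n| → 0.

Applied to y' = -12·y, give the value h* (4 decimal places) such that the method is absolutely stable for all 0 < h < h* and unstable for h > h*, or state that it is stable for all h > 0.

Test eqn y'=λy, z=hλ:
  k1=λy_n ⇒ h·k1=z·y_n;  k2=λ(1+9/10z)y_n ⇒ h·k2=z(1+9/10z)y_n
  y_{n+1}/y_n = 1 + 1/2z + 1/2z(1+9/10z) = 1 + z + 9/20z²
  so R(z) = 1 + z + 9/20z².

Solve |R(x)|<1 on ℝ⁻.
x=-1.79: |R|=0.6518
R=1: x+9/20x²=0 ⇒ x=−20/9=-2.2222; min R=1−1/(4·9/20)=0.4444>−1
Confirm numerically:
  x=-2.084: |R|=0.87038 <1
  x=-1.706: |R|=0.60370 <1
  x=-1.520: |R|=0.51968 <1
  x=-1.253: |R|=0.45350 <1
  x=-2.343: |R|=1.12734 >1
  x=-2.255: |R|=1.03326 >1
Stable set (-2.2222, 0).

(-2.2222,0); λ=-12 ⇒ h* = (20/9)/12 = 0.1852.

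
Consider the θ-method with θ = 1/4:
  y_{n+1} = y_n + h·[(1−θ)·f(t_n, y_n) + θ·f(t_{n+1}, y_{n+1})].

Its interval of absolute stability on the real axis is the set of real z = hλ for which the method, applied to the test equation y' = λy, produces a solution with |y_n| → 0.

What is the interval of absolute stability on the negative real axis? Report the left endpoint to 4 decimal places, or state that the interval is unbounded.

z∈(-4.0000,0).

On y'=λy, z=hλ:
  y_{n+1} = y_n + z·[3/4·y_n + 1/4·y_{n+1}] ⇒ (1 − 1/4z)y_{n+1} = (1 + 3/4z)y_n
  R(z) = (1 + 3/4z)/(1 − 1/4z).

Find x<0 with |R(x)|<1.
x=-1.56: |R|=0.1223
R=−1: 1+3/4x = −1+1/4x ⇒ -1/2x=2 ⇒ x=2/(-1/2)=-4.0000
Confirm numerically:
  x=-3.056: |R|=0.73243 <1
  x=-1.942: |R|=0.30730 <1
  x=-1.866: |R|=0.27242 <1
  x=-1.642: |R|=0.16413 <1
  x=-4.544: |R|=1.12734 >1
  x=-4.063: |R|=1.01563 >1
Stable set (-4.0000, 0).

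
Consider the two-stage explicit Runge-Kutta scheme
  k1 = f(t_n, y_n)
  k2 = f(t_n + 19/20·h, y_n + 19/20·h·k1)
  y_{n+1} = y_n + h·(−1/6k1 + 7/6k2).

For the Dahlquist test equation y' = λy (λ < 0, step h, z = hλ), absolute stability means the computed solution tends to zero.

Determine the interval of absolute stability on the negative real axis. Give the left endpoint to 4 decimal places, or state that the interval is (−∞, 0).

(-0.9023, 0).

With y'=λy (z=hλ):
  k1=λy_n ⇒ h·k1=z·y_n;  k2=λ(1+19/20z)y_n ⇒ h·k2=z(1+19/20z)y_n
  y_{n+1}/y_n = 1 − 1/6z + 7/6z(1+19/20z) = 1 + z + 133/120z²
  R(z) = 1 + z + 133/120z².

Need |R(x)|<1, x<0.
x=-1.58: |R|=2.1868
R=1: x+133/120x²=0 ⇒ x=−120/133=-0.9023; min R=1−1/(4·133/120)=0.7744>−1
Confirm numerically:
  x=-0.867: |R|=0.96612 <1
  x=-0.845: |R|=0.94638 <1
  x=-0.523: |R|=0.78016 <1
  x=-1.315: |R|=1.60156 >1
  x=-1.307: |R|=1.58631 >1
  x=-0.925: |R|=1.02332 >1
So |R|<1 on (-0.9023, 0).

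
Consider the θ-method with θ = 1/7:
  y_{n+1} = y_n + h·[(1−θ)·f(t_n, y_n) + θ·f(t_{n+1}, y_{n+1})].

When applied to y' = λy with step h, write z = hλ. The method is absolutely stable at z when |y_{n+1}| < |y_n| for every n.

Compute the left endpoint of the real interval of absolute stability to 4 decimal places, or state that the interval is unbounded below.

left endpoint -2.8000.

With y'=λy (z=hλ):
  y_{n+1} = y_n + z·[6/7·y_n + 1/7·y_{n+1}] ⇒ (1 − 1/7z)y_{n+1} = (1 + 6/7z)y_n
  Hence R(z) = (1 + 6/7z)/(1 − 1/7z).

Find x<0 with |R(x)|<1.
x=-0.59: |R|=0.4559
R=−1: 1+6/7x = −1+1/7x ⇒ -5/7x=2 ⇒ x=2/(-5/7)=-2.8000
Confirm numerically:
  x=-2.369: |R|=0.76999 <1
  x=-2.213: |R|=0.68143 <1
  x=-1.834: |R|=0.45325 <1
  x=-1.172: |R|=0.00392 <1
  x=-3.140: |R|=1.16765 >1
  x=-3.052: |R|=1.12535 >1
  x=-2.999: |R|=1.09951 >1
Interval (-2.8000, 0).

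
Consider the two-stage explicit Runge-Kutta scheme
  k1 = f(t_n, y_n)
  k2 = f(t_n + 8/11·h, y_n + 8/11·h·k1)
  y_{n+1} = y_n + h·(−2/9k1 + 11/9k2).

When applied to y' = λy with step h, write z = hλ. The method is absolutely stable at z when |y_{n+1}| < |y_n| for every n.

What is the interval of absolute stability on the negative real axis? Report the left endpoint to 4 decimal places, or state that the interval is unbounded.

(-1.1250, 0).

Set f=λy, z=hλ:
  k1=λy_n ⇒ h·k1=z·y_n;  k2=λ(1+8/11z)y_n ⇒ h·k2=z(1+8/11z)y_n
  y_{n+1}/y_n = 1 − 2/9z + 11/9z(1+8/11z) = 1 + z + 8/9z²
  Hence R(z) = 1 + z + 8/9z².

Boundary: |R(x)|=1, x<0.
x=-0.78: |R|=0.7608
R=1: x+8/9x²=0 ⇒ x=−9/8=-1.1250; min R=1−1/(4·8/9)=0.7188>−1
Confirm numerically:
  x=-1.090: |R|=0.96609 <1
  x=-0.645: |R|=0.72480 <1
  x=-0.597: |R|=0.71981 <1
  x=-0.549: |R|=0.71891 <1
  x=-1.672: |R|=1.81296 >1
  x=-1.636: |R|=1.74311 >1
So |R|<1 on (-1.1250, 0).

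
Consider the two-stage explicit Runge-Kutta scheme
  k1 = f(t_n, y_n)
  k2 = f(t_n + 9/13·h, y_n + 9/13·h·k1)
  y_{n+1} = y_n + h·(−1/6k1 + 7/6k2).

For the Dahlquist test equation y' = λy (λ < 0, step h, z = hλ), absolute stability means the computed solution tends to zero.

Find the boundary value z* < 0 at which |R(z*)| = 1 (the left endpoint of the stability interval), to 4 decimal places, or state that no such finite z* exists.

left endpoint -1.2381.

Test eqn y'=λy, z=hλ:
  k1=λy_n ⇒ h·k1=z·y_n;  k2=λ(1+9/13z)y_n ⇒ h·k2=z(1+9/13z)y_n
  y_{n+1}/y_n = 1 − 1/6z + 7/6z(1+9/13z) = 1 + z + 21/26z²
  ⇒ R(z) = 1 + z + 21/26z².

Boundary: |R(x)|=1, x<0.
x=-1.36: |R|=1.1339
R=1: x+21/26x²=0 ⇒ x=−26/21=-1.2381; min R=1−1/(4·21/26)=0.6905>−1
Confirm numerically:
  x=-1.135: |R|=0.90549 <1
  x=-0.917: |R|=0.76218 <1
  x=-0.742: |R|=0.70269 <1
  x=-1.714: |R|=1.65884 >1
  x=-1.377: |R|=1.15449 >1
  x=-1.274: |R|=1.03695 >1
So |R|<1 on (-1.2381, 0).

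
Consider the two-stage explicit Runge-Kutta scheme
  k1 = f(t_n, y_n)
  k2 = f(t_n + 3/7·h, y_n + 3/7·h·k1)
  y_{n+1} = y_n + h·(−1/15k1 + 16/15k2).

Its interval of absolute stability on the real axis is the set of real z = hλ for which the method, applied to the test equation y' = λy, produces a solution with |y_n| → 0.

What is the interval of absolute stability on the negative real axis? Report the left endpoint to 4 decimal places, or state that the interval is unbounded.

With y'=λy (z=hλ):
  k1=λy_n ⇒ h·k1=z·y_n;  k2=λ(1+3/7z)y_n ⇒ h·k2=z(1+3/7z)y_n
  y_{n+1}/y_n = 1 − 1/15z + 16/15z(1+3/7z) = 1 + z + 16/35z²
  so R(z) = 1 + z + 16/35z².

Solve |R(x)|<1 on ℝ⁻.
x=-0.65: |R|=0.5431
R=1: x+16/35x²=0 ⇒ x=−35/16=-2.1875; min R=1−1/(4·16/35)=0.4531>−1
Confirm numerically:
  x=-1.887: |R|=0.74078 <1
  x=-1.762: |R|=0.65727 <1
  x=-1.063: |R|=0.45356 <1
  x=-2.702: |R|=1.63551 >1
  x=-2.419: |R|=1.25600 >1
  x=-2.242: |R|=1.05586 >1
So |R|<1 on (-2.1875, 0).

(-2.1875, 0).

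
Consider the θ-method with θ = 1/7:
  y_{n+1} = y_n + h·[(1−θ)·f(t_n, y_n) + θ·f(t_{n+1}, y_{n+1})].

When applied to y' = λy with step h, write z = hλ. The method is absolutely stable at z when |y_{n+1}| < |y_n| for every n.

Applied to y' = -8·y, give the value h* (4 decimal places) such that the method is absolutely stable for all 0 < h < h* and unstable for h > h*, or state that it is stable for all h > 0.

On y'=λy, z=hλ:
  y_{n+1} = y_n + z·[6/7·y_n + 1/7·y_{n+1}] ⇒ (1 − 1/7z)y_{n+1} = (1 + 6/7z)y_n
  Hence R(z) = (1 + 6/7z)/(1 − 1/7z).

Need |R(x)|<1, x<0.
x=-0.8: |R|=0.2821
R=−1: 1+6/7x = −1+1/7x ⇒ -5/7x=2 ⇒ x=2/(-5/7)=-2.8000
Confirm numerically:
  x=-2.489: |R|=0.83613 <1
  x=-2.395: |R|=0.78446 <1
  x=-1.358: |R|=0.13735 <1
  x=-3.226: |R|=1.20829 >1
  x=-3.106: |R|=1.15140 >1
  x=-2.934: |R|=1.06745 >1
Stable set (-2.8000, 0).

(-2.8000,0); λ=-8 ⇒ h* = (14/5)/8 = 0.3500.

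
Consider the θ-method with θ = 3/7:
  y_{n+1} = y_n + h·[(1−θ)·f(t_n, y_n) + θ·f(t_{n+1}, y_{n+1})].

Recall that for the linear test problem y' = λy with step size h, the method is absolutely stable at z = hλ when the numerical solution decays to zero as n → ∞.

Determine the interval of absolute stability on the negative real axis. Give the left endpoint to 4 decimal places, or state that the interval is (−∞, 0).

Test eqn y'=λy, z=hλ:
  y_{n+1} = y_n + z·[4/7·y_n + 3/7·y_{n+1}] ⇒ (1 − 3/7z)y_{n+1} = (1 + 4/7z)y_n
  ⇒ R(z) = (1 + 4/7z)/(1 − 3/7z).

Find x<0 with |R(x)|<1.
x=-0.52: |R|=0.5748
R=−1: 1+4/7x = −1+3/7x ⇒ -1/7x=2 ⇒ x=2/(-1/7)=-14.0000
Confirm numerically:
  x=-8.383: |R|=0.82528 <1
  x=-6.798: |R|=0.73710 <1
  x=-6.746: |R|=0.73368 <1
  x=-14.156: |R|=1.00315 >1
  x=-14.064: |R|=1.00130 >1
Interval (-14.0000, 0).

(-14.0000, 0).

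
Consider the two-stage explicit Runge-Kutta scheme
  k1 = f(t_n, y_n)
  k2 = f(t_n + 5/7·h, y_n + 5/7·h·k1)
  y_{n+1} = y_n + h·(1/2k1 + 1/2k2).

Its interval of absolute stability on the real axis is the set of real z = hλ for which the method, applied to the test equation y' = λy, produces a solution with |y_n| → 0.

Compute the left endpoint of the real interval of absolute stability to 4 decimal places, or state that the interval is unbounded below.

left endpoint -2.8000.

Test eqn y'=λy, z=hλ:
  k1=λy_n ⇒ h·k1=z·y_n;  k2=λ(1+5/7z)y_n ⇒ h·k2=z(1+5/7z)y_n
  y_{n+1}/y_n = 1 + 1/2z + 1/2z(1+5/7z) = 1 + z + 5/14z²
  R(z) = 1 + z + 5/14z².

Find x<0 with |R(x)|<1.
x=-0.74: |R|=0.4556
R=1: x+5/14x²=0 ⇒ x=−14/5=-2.8000; min R=1−1/(4·5/14)=0.3000>−1
Confirm numerically:
  x=-2.725: |R|=0.92701 <1
  x=-1.953: |R|=0.40922 <1
  x=-1.670: |R|=0.32604 <1
  x=-3.325: |R|=1.62344 >1
  x=-3.314: |R|=1.60836 >1
  x=-3.020: |R|=1.23729 >1
Interval (-2.8000, 0).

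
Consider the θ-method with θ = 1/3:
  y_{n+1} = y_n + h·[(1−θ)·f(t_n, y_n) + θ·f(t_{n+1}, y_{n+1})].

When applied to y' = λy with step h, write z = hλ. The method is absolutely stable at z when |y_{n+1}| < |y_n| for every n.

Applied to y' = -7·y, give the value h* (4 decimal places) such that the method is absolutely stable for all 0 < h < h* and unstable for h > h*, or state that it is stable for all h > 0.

(-6.0000,0); λ=-7 ⇒ h* = (6)/7 = 0.8571.

Set f=λy, z=hλ:
  y_{n+1} = y_n + z·[2/3·y_n + 1/3·y_{n+1}] ⇒ (1 − 1/3z)y_{n+1} = (1 + 2/3z)y_n
  R(z) = (1 + 2/3z)/(1 − 1/3z).

Solve |R(x)|<1 on ℝ⁻.
x=-1.36: |R|=0.0642
R=−1: 1+2/3x = −1+1/3x ⇒ -1/3x=2 ⇒ x=2/(-1/3)=-6.0000
Confirm numerically:
  x=-4.411: |R|=0.78559 <1
  x=-4.386: |R|=0.78148 <1
  x=-3.698: |R|=0.65632 <1
  x=-6.503: |R|=1.05293 >1
  x=-6.455: |R|=1.04812 >1
  x=-6.033: |R|=1.00365 >1
Stable set (-6.0000, 0).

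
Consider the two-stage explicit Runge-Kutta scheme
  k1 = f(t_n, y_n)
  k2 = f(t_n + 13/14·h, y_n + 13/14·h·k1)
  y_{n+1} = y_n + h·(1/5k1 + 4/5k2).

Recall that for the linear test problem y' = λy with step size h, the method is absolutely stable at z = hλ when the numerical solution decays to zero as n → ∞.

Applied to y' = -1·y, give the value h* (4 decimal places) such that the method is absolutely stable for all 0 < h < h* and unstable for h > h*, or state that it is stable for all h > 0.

(-1.3462,0); λ=-1 ⇒ h* = (35/26)/1 = 1.3462.

On y'=λy, z=hλ:
  k1=λy_n ⇒ h·k1=z·y_n;  k2=λ(1+13/14z)y_n ⇒ h·k2=z(1+13/14z)y_n
  y_{n+1}/y_n = 1 + 1/5z + 4/5z(1+13/14z) = 1 + z + 26/35z²
  so R(z) = 1 + z + 26/35z².

Solve |R(x)|<1 on ℝ⁻.
x=-0.43: |R|=0.7074
R=1: x+26/35x²=0 ⇒ x=−35/26=-1.3462; min R=1−1/(4·26/35)=0.6635>−1
Confirm numerically:
  x=-1.149: |R|=0.83172 <1
  x=-1.049: |R|=0.76844 <1
  x=-0.945: |R|=0.71839 <1
  x=-0.784: |R|=0.67260 <1
  x=-1.824: |R|=1.64747 >1
  x=-1.518: |R|=1.19378 >1
Interval (-1.3462, 0).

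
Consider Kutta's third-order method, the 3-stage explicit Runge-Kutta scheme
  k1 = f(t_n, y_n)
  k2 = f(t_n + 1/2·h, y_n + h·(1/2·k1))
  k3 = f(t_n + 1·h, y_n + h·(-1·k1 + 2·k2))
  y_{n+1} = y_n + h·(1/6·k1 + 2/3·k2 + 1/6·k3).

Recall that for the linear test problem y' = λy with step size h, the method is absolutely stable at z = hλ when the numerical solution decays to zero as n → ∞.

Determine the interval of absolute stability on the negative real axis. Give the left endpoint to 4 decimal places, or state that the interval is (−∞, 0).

z∈(-2.5127,0).

On y'=λy, z=hλ:
  order 3, 3-stage ⇒ R(z)=1+z+z^2/2+z^3/6
  (e.g. R(-1.5)=0.06250, |R|=0.06250)

Solve |R(x)|<1 on ℝ⁻.
x=-1.5: |R|=0.0625
|R(-2.26)|=0.6301 |R(-2.01)|=0.3434 |R(-0.71)|=0.4824
Bisect:
  x_lo=-3.1525 |R|=2.4052  x_hi=-0.1708 |R|=0.8429
  mid=-1.66168 |R|=0.04579 →hi
  mid=-2.40711 |R|=0.83456 →hi
  mid=-2.77982 |R|=1.49626 →lo
  mid=-2.59347 |R|=1.13774 →lo
  mid=-2.50029 |R|=0.97964 →hi
  mid=-2.54688 |R|=1.05701 →lo
  mid=-2.52358 |R|=1.01791 →lo
  ...
  [-2.51285,-2.51266] ⇒ x*=-2.5127
Interval (-2.5127, 0).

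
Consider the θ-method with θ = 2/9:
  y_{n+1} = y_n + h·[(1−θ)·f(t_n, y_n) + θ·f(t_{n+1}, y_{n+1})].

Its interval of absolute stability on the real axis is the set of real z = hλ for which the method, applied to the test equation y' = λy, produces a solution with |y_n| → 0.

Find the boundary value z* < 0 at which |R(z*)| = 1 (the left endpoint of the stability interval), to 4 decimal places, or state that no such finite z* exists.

Set f=λy, z=hλ:
  y_{n+1} = y_n + z·[7/9·y_n + 2/9·y_{n+1}] ⇒ (1 − 2/9z)y_{n+1} = (1 + 7/9z)y_n
  ⇒ R(z) = (1 + 7/9z)/(1 − 2/9z).

Find x<0 with |R(x)|<1.
x=-0.69: |R|=0.4017
R=−1: 1+7/9x = −1+2/9x ⇒ -5/9x=2 ⇒ x=2/(-5/9)=-3.6000
Confirm numerically:
  x=-3.468: |R|=0.95858 <1
  x=-3.065: |R|=0.82320 <1
  x=-1.903: |R|=0.33742 <1
  x=-3.844: |R|=1.07311 >1
  x=-3.672: |R|=1.02203 >1
Interval (-3.6000, 0).

z* = -3.6000.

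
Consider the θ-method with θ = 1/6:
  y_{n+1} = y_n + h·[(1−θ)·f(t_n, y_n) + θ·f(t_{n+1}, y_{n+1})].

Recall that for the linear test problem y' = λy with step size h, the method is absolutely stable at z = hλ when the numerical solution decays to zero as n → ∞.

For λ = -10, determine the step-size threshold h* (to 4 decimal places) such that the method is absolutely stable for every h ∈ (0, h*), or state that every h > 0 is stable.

Set f=λy, z=hλ:
  y_{n+1} = y_n + z·[5/6·y_n + 1/6·y_{n+1}] ⇒ (1 − 1/6z)y_{n+1} = (1 + 5/6z)y_n
  so R(z) = (1 + 5/6z)/(1 − 1/6z).

Boundary: |R(x)|=1, x<0.
x=-1.25: |R|=0.0345
R=−1: 1+5/6x = −1+1/6x ⇒ -2/3x=2 ⇒ x=2/(-2/3)=-3.0000
Confirm numerically:
  x=-2.417: |R|=0.72294 <1
  x=-2.414: |R|=0.72142 <1
  x=-2.050: |R|=0.52795 <1
  x=-3.267: |R|=1.11525 >1
  x=-3.197: |R|=1.08568 >1
So |R|<1 on (-3.0000, 0).

(-3.0000,0); λ=-10 ⇒ h* = (3)/10 = 0.3000.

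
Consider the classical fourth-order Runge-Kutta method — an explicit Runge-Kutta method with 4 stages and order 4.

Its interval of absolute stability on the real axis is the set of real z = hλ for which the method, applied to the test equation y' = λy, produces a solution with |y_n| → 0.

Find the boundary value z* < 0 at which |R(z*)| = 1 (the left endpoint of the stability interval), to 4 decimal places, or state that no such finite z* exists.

Set f=λy, z=hλ:
  order 4, 4-stage ⇒ R(z)=1+z+z^2/2+z^3/6+z^4/24
  (e.g. R(-1.39)=0.28399, |R|=0.28399)

Solve |R(x)|<1 on ℝ⁻.
x=-1.39: |R|=0.2840
|R(-2.68)|=0.8525 |R(-1.9)|=0.3048 |R(-1.76)|=0.2800
Bisect:
  x_lo=-3.0919 |R|=1.5695  x_hi=-0.2587 |R|=0.7721
  mid=-1.67529 |R|=0.27257 →hi
  mid=-2.38358 |R|=0.54506 →hi
  mid=-2.73772 |R|=0.93061 →hi
  mid=-2.91479 |R|=1.21345 →lo
  mid=-2.82626 |R|=1.06353 →lo
  mid=-2.78199 |R|=0.99503 →hi
  mid=-2.80412 |R|=1.02876 →lo
  mid=-2.79305 |R|=1.01176 →lo
  mid=-2.78752 |R|=1.00336 →lo
  ...
  [-2.78545,-2.78527] ⇒ x*=-2.7853
Stable set (-2.7853, 0).

left endpoint -2.7853.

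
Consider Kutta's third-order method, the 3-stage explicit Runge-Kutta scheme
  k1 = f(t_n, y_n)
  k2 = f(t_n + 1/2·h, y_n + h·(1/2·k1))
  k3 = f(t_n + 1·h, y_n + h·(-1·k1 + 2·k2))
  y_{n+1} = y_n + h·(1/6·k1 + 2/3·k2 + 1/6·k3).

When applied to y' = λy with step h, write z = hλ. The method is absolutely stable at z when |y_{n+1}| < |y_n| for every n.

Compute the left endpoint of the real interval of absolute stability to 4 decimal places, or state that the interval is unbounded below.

left endpoint -2.5127.

On y'=λy, z=hλ:
  order 3, 3-stage ⇒ R(z)=1+z+z^2/2+z^3/6
  (e.g. R(-0.85)=0.40890, |R|=0.40890)

Solve |R(x)|<1 on ℝ⁻.
x=-0.85: |R|=0.4089
|R(-2.75)|=1.4349 |R(-0.66)|=0.5099 |R(-0.65)|=0.5155
Bisect:
  x_lo=-2.8193 |R|=1.5799  x_hi=-0.1441 |R|=0.8658
  mid=-1.48169 |R|=0.07386 →hi
  mid=-2.15050 |R|=0.49572 →hi
  mid=-2.48490 |R|=0.95480 →hi
  mid=-2.65210 |R|=1.24428 →lo
  mid=-2.56850 |R|=1.09406 →lo
  mid=-2.52670 |R|=1.02310 →lo
  mid=-2.50580 |R|=0.98862 →hi
  mid=-2.51625 |R|=1.00578 →lo
  mid=-2.51103 |R|=0.99718 →hi
  mid=-2.51364 |R|=1.00147 →lo
  ...
  [-2.51282,-2.51266] ⇒ x*=-2.5127
So |R|<1 on (-2.5127, 0).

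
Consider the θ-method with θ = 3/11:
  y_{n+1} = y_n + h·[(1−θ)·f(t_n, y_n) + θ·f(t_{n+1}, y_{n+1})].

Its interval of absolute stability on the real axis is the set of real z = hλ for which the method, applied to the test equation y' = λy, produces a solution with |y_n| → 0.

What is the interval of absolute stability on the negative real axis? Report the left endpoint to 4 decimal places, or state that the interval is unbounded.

With y'=λy (z=hλ):
  y_{n+1} = y_n + z·[8/11·y_n + 3/11·y_{n+1}] ⇒ (1 − 3/11z)y_{n+1} = (1 + 8/11z)y_n
  ⇒ R(z) = (1 + 8/11z)/(1 − 3/11z).

Find x<0 with |R(x)|<1.
x=-0.56: |R|=0.5142
R=−1: 1+8/11x = −1+3/11x ⇒ -5/11x=2 ⇒ x=2/(-5/11)=-4.4000
Confirm numerically:
  x=-4.285: |R|=0.97590 <1
  x=-4.089: |R|=0.93317 <1
  x=-2.469: |R|=0.47547 <1
  x=-4.966: |R|=1.10927 >1
  x=-4.934: |R|=1.10348 >1
Interval (-4.4000, 0).

z∈(-4.4000,0).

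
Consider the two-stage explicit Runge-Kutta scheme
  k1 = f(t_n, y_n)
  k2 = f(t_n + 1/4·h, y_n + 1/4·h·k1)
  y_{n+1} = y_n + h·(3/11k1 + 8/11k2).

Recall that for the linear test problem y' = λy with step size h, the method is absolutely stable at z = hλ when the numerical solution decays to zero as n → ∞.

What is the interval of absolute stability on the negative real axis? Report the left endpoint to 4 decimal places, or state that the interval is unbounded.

(-5.5000, 0).

On y'=λy, z=hλ:
  k1=λy_n ⇒ h·k1=z·y_n;  k2=λ(1+1/4z)y_n ⇒ h·k2=z(1+1/4z)y_n
  y_{n+1}/y_n = 1 + 3/11z + 8/11z(1+1/4z) = 1 + z + 2/11z²
  Hence R(z) = 1 + z + 2/11z².

Boundary: |R(x)|=1, x<0.
x=-0.54: |R|=0.5130
R=1: x+2/11x²=0 ⇒ x=−11/2=-5.5000; min R=1−1/(4·2/11)=-0.3750>−1
Confirm numerically:
  x=-4.834: |R|=0.41465 <1
  x=-3.518: |R|=0.26776 <1
  x=-3.238: |R|=0.33170 <1
  x=-5.952: |R|=1.48915 >1
  x=-5.909: |R|=1.43941 >1
  x=-5.638: |R|=1.14146 >1
So |R|<1 on (-5.5000, 0).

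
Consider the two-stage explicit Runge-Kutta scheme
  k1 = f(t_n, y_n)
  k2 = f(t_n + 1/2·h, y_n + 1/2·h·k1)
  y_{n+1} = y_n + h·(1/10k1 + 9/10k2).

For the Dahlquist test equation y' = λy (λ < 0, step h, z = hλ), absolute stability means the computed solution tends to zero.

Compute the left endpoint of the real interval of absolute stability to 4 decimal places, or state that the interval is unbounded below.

left endpoint -2.2222.

Test eqn y'=λy, z=hλ:
  k1=λy_n ⇒ h·k1=z·y_n;  k2=λ(1+1/2z)y_n ⇒ h·k2=z(1+1/2z)y_n
  y_{n+1}/y_n = 1 + 1/10z + 9/10z(1+1/2z) = 1 + z + 9/20z²
  R(z) = 1 + z + 9/20z².

Need |R(x)|<1, x<0.
x=-1.46: |R|=0.4992
R=1: x+9/20x²=0 ⇒ x=−20/9=-2.2222; min R=1−1/(4·9/20)=0.4444>−1
Confirm numerically:
  x=-2.152: |R|=0.93200 <1
  x=-1.857: |R|=0.69480 <1
  x=-1.648: |R|=0.57416 <1
  x=-1.477: |R|=0.50469 <1
  x=-2.650: |R|=1.51012 >1
  x=-2.550: |R|=1.37612 >1
Stable set (-2.2222, 0).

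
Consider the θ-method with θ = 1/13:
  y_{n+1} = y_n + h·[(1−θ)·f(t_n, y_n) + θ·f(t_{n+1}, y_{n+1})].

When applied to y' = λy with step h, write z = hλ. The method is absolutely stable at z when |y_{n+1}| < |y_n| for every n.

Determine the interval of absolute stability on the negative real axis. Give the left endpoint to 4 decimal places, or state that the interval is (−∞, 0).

z∈(-2.3636,0).

Test eqn y'=λy, z=hλ:
  y_{n+1} = y_n + z·[12/13·y_n + 1/13·y_{n+1}] ⇒ (1 − 1/13z)y_{n+1} = (1 + 12/13z)y_n
  so R(z) = (1 + 12/13z)/(1 − 1/13z).

Solve |R(x)|<1 on ℝ⁻.
x=-1.5: |R|=0.3448
R=−1: 1+12/13x = −1+1/13x ⇒ -11/13x=2 ⇒ x=2/(-11/13)=-2.3636
Confirm numerically:
  x=-1.457: |R|=0.31016 <1
  x=-1.386: |R|=0.25247 <1
  x=-1.009: |R|=0.06367 <1
  x=-2.839: |R|=1.33013 >1
  x=-2.635: |R|=1.19092 >1
  x=-2.521: |R|=1.11153 >1
So |R|<1 on (-2.3636, 0).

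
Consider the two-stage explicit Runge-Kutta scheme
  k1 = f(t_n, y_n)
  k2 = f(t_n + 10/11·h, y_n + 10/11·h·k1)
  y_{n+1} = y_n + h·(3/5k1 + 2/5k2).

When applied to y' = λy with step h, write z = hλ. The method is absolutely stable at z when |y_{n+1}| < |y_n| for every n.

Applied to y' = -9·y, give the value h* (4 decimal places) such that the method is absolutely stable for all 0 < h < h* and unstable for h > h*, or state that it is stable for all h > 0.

Set f=λy, z=hλ:
  k1=λy_n ⇒ h·k1=z·y_n;  k2=λ(1+10/11z)y_n ⇒ h·k2=z(1+10/11z)y_n
  y_{n+1}/y_n = 1 + 3/5z + 2/5z(1+10/11z) = 1 + z + 4/11z²
  Hence R(z) = 1 + z + 4/11z².

Find x<0 with |R(x)|<1.
x=-1.22: |R|=0.3212
R=1: x+4/11x²=0 ⇒ x=−11/4=-2.7500; min R=1−1/(4·4/11)=0.3125>−1
Confirm numerically:
  x=-2.703: |R|=0.95380 <1
  x=-1.890: |R|=0.40895 <1
  x=-1.793: |R|=0.37604 <1
  x=-1.346: |R|=0.31281 <1
  x=-3.244: |R|=1.58274 >1
  x=-3.111: |R|=1.40839 >1
Stable set (-2.7500, 0).

(-2.7500,0); λ=-9 ⇒ h* = (11/4)/9 = 0.3056.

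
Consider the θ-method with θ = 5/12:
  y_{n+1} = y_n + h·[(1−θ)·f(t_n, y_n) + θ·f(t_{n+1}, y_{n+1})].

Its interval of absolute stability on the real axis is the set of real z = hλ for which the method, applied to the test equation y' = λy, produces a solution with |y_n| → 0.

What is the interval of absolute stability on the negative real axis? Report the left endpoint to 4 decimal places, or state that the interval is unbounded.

(-12.0000, 0).

Test eqn y'=λy, z=hλ:
  y_{n+1} = y_n + z·[7/12·y_n + 5/12·y_{n+1}] ⇒ (1 − 5/12z)y_{n+1} = (1 + 7/12z)y_n
  R(z) = (1 + 7/12z)/(1 − 5/12z).

Find x<0 with |R(x)|<1.
x=-0.91: |R|=0.3402
R=−1: 1+7/12x = −1+5/12x ⇒ -1/6x=2 ⇒ x=2/(-1/6)=-12.0000
Confirm numerically:
  x=-10.321: |R|=0.94721 <1
  x=-8.124: |R|=0.85268 <1
  x=-7.837: |R|=0.83734 <1
  x=-5.790: |R|=0.69670 <1
  x=-12.393: |R|=1.01063 >1
  x=-12.109: |R|=1.00301 >1
So |R|<1 on (-12.0000, 0).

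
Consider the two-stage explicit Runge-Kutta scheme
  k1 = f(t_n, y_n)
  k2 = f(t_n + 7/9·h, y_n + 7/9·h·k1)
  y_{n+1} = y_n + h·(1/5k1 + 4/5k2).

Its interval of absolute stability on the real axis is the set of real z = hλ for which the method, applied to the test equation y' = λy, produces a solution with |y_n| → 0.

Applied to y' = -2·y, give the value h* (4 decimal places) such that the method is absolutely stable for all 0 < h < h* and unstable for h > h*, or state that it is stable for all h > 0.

(-1.6071,0); λ=-2 ⇒ h* = (45/28)/2 = 0.8036.

Set f=λy, z=hλ:
  k1=λy_n ⇒ h·k1=z·y_n;  k2=λ(1+7/9z)y_n ⇒ h·k2=z(1+7/9z)y_n
  y_{n+1}/y_n = 1 + 1/5z + 4/5z(1+7/9z) = 1 + z + 28/45z²
  so R(z) = 1 + z + 28/45z².

Need |R(x)|<1, x<0.
x=-0.5: |R|=0.6556
R=1: x+28/45x²=0 ⇒ x=−45/28=-1.6071; min R=1−1/(4·28/45)=0.5982>−1
Confirm numerically:
  x=-1.456: |R|=0.86307 <1
  x=-1.248: |R|=0.72111 <1
  x=-1.222: |R|=0.70715 <1
  x=-0.939: |R|=0.60963 <1
  x=-2.006: |R|=1.49784 >1
  x=-1.843: |R|=1.27047 >1
Stable set (-1.6071, 0).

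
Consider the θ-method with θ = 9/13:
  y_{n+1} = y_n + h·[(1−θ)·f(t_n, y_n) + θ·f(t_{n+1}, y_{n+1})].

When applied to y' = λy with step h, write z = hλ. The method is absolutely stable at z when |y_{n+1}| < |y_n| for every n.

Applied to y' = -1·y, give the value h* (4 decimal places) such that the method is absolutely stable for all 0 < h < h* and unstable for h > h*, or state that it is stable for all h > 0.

(−∞, 0) — no finite endpoint. Any h>0 works for λ=-1.

Test eqn y'=λy, z=hλ:
  y_{n+1} = y_n + z·[4/13·y_n + 9/13·y_{n+1}] ⇒ (1 − 9/13z)y_{n+1} = (1 + 4/13z)y_n
  so R(z) = (1 + 4/13z)/(1 − 9/13z).

Find x<0 with |R(x)|<1.
x=-1.54: |R|=0.2547
x=-2: |R|=0.1613
x=-10: |R|=0.2621
x=-100: |R|=0.4239
θ=9/13≥1/2 ⇒ |1+4/13x|<|1−9/13x| ∀x<0 ⇒ unbounded interval.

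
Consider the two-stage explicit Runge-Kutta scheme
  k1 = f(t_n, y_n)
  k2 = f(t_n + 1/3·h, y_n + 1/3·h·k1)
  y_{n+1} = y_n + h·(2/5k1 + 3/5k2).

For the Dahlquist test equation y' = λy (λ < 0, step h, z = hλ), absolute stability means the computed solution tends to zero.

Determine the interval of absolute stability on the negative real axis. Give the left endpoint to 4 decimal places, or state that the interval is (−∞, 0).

Set f=λy, z=hλ:
  k1=λy_n ⇒ h·k1=z·y_n;  k2=λ(1+1/3z)y_n ⇒ h·k2=z(1+1/3z)y_n
  y_{n+1}/y_n = 1 + 2/5z + 3/5z(1+1/3z) = 1 + z + 1/5z²
  so R(z) = 1 + z + 1/5z².

Find x<0 with |R(x)|<1.
x=-1.36: |R|=0.0099
R=1: x+1/5x²=0 ⇒ x=−5=-5.0000; min R=1−1/(4·1/5)=-0.2500>−1
Confirm numerically:
  x=-4.785: |R|=0.79425 <1
  x=-4.751: |R|=0.76340 <1
  x=-3.359: |R|=0.10242 <1
  x=-2.731: |R|=0.23933 <1
  x=-5.573: |R|=1.63867 >1
  x=-5.464: |R|=1.50706 >1
  x=-5.148: |R|=1.15238 >1
Interval (-5.0000, 0).

(-5.0000, 0).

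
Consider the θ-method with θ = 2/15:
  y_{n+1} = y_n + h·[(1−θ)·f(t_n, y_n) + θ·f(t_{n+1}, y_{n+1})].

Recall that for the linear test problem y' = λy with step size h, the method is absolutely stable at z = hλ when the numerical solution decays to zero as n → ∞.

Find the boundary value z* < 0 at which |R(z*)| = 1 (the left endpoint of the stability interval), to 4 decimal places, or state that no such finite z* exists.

left endpoint -2.7273.

With y'=λy (z=hλ):
  y_{n+1} = y_n + z·[13/15·y_n + 2/15·y_{n+1}] ⇒ (1 − 2/15z)y_{n+1} = (1 + 13/15z)y_n
  Hence R(z) = (1 + 13/15z)/(1 − 2/15z).

Need |R(x)|<1, x<0.
x=-1.15: |R|=0.0029
R=−1: 1+13/15x = −1+2/15x ⇒ -11/15x=2 ⇒ x=2/(-11/15)=-2.7273
Confirm numerically:
  x=-2.576: |R|=0.91743 <1
  x=-1.973: |R|=0.56207 <1
  x=-1.430: |R|=0.20101 <1
  x=-2.985: |R|=1.13519 >1
  x=-2.831: |R|=1.05522 >1
So |R|<1 on (-2.7273, 0).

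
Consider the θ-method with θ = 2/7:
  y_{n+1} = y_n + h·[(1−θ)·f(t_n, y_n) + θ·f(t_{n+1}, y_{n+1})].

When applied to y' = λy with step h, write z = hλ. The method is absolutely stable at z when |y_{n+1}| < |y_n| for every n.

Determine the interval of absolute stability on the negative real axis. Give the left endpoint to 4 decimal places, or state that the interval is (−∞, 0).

(-4.6667, 0).

Test eqn y'=λy, z=hλ:
  y_{n+1} = y_n + z·[5/7·y_n + 2/7·y_{n+1}] ⇒ (1 − 2/7z)y_{n+1} = (1 + 5/7z)y_n
  ⇒ R(z) = (1 + 5/7z)/(1 − 2/7z).

Boundary: |R(x)|=1, x<0.
x=-1.2: |R|=0.1064
R=−1: 1+5/7x = −1+2/7x ⇒ -3/7x=2 ⇒ x=2/(-3/7)=-4.6667
Confirm numerically:
  x=-4.476: |R|=0.96414 <1
  x=-3.856: |R|=0.83469 <1
  x=-3.673: |R|=0.79221 <1
  x=-2.603: |R|=0.49279 <1
  x=-5.147: |R|=1.08332 >1
  x=-5.038: |R|=1.06524 >1
  x=-4.846: |R|=1.03223 >1
Interval (-4.6667, 0).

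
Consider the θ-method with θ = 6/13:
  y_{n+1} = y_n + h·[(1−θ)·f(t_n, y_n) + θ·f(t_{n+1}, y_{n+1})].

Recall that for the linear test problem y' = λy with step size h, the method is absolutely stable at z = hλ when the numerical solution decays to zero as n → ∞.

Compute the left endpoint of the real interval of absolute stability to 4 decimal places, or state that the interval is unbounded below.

On y'=λy, z=hλ:
  y_{n+1} = y_n + z·[7/13·y_n + 6/13·y_{n+1}] ⇒ (1 − 6/13z)y_{n+1} = (1 + 7/13z)y_n
  Hence R(z) = (1 + 7/13z)/(1 − 6/13z).

Find x<0 with |R(x)|<1.
x=-1.64: |R|=0.0665
R=−1: 1+7/13x = −1+6/13x ⇒ -1/13x=2 ⇒ x=2/(-1/13)=-26.0000
Confirm numerically:
  x=-21.729: |R|=0.97021 <1
  x=-17.554: |R|=0.92862 <1
  x=-13.764: |R|=0.87199 <1
  x=-26.446: |R|=1.00260 >1
  x=-26.172: |R|=1.00101 >1
So |R|<1 on (-26.0000, 0).

z* = -26.0000.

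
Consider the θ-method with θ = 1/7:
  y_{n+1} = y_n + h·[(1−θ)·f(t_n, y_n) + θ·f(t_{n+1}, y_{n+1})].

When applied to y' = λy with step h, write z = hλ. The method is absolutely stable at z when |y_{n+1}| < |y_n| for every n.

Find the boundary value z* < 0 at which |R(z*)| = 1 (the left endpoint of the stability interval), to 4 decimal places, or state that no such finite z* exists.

Set f=λy, z=hλ:
  y_{n+1} = y_n + z·[6/7·y_n + 1/7·y_{n+1}] ⇒ (1 − 1/7z)y_{n+1} = (1 + 6/7z)y_n
  Hence R(z) = (1 + 6/7z)/(1 − 1/7z).

Need |R(x)|<1, x<0.
x=-0.67: |R|=0.3885
R=−1: 1+6/7x = −1+1/7x ⇒ -5/7x=2 ⇒ x=2/(-5/7)=-2.8000
Confirm numerically:
  x=-2.662: |R|=0.92859 <1
  x=-2.426: |R|=0.80161 <1
  x=-1.185: |R|=0.01344 <1
  x=-3.206: |R|=1.19890 >1
  x=-3.053: |R|=1.12583 >1
Stable set (-2.8000, 0).

left endpoint -2.8000.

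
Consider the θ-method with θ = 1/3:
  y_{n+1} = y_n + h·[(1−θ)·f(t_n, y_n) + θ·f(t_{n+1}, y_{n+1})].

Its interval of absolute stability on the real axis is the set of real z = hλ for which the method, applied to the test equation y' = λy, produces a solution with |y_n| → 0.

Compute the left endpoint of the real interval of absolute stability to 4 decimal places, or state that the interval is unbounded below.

With y'=λy (z=hλ):
  y_{n+1} = y_n + z·[2/3·y_n + 1/3·y_{n+1}] ⇒ (1 − 1/3z)y_{n+1} = (1 + 2/3z)y_n
  so R(z) = (1 + 2/3z)/(1 − 1/3z).

Boundary: |R(x)|=1, x<0.
x=-1.09: |R|=0.2005
R=−1: 1+2/3x = −1+1/3x ⇒ -1/3x=2 ⇒ x=2/(-1/3)=-6.0000
Confirm numerically:
  x=-5.543: |R|=0.94651 <1
  x=-4.628: |R|=0.82014 <1
  x=-3.407: |R|=0.59529 <1
  x=-6.525: |R|=1.05512 >1
  x=-6.338: |R|=1.03620 >1
  x=-6.183: |R|=1.01993 >1
Interval (-6.0000, 0).

z* = -6.0000.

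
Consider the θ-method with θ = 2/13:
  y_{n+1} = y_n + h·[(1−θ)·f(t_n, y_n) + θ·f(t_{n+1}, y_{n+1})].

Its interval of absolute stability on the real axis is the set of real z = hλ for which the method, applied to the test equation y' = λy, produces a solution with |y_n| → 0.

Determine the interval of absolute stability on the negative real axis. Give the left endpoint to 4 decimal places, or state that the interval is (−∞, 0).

(-2.8889, 0).

With y'=λy (z=hλ):
  y_{n+1} = y_n + z·[11/13·y_n + 2/13·y_{n+1}] ⇒ (1 − 2/13z)y_{n+1} = (1 + 11/13z)y_n
  R(z) = (1 + 11/13z)/(1 − 2/13z).

Solve |R(x)|<1 on ℝ⁻.
x=-0.44: |R|=0.5879
R=−1: 1+11/13x = −1+2/13x ⇒ -9/13x=2 ⇒ x=2/(-9/13)=-2.8889
Confirm numerically:
  x=-2.782: |R|=0.94818 <1
  x=-2.729: |R|=0.92204 <1
  x=-2.283: |R|=0.68957 <1
  x=-2.276: |R|=0.68573 <1
  x=-3.238: |R|=1.16133 >1
  x=-3.165: |R|=1.12856 >1
  x=-3.092: |R|=1.09529 >1
So |R|<1 on (-2.8889, 0).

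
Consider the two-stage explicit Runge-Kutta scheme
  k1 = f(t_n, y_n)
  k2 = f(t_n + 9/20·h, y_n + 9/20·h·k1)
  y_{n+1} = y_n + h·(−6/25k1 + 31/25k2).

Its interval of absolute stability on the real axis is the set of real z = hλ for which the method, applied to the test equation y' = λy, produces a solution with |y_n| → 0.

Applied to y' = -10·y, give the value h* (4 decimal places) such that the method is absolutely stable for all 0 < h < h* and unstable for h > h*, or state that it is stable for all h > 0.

(-1.7921,0); λ=-10 ⇒ h* = (500/279)/10 = 0.1792.

On y'=λy, z=hλ:
  k1=λy_n ⇒ h·k1=z·y_n;  k2=λ(1+9/20z)y_n ⇒ h·k2=z(1+9/20z)y_n
  y_{n+1}/y_n = 1 − 6/25z + 31/25z(1+9/20z) = 1 + z + 279/500z²
  Hence R(z) = 1 + z + 279/500z².

Need |R(x)|<1, x<0.
x=-0.66: |R|=0.5831
R=1: x+279/500x²=0 ⇒ x=−500/279=-1.7921; min R=1−1/(4·279/500)=0.5520>−1
Confirm numerically:
  x=-1.546: |R|=0.78768 <1
  x=-1.448: |R|=0.72196 <1
  x=-1.371: |R|=0.67784 <1
  x=-0.750: |R|=0.56388 <1
  x=-2.344: |R|=1.72184 >1
  x=-2.126: |R|=1.39609 >1
So |R|<1 on (-1.7921, 0).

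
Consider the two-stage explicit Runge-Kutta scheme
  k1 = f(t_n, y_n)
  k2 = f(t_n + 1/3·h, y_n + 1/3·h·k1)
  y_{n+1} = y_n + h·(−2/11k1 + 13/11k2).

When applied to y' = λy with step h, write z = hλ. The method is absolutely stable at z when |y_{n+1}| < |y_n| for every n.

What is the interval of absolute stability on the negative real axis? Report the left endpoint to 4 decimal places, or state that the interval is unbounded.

(-2.5385, 0).

Test eqn y'=λy, z=hλ:
  k1=λy_n ⇒ h·k1=z·y_n;  k2=λ(1+1/3z)y_n ⇒ h·k2=z(1+1/3z)y_n
  y_{n+1}/y_n = 1 − 2/11z + 13/11z(1+1/3z) = 1 + z + 13/33z²
  R(z) = 1 + z + 13/33z².

Find x<0 with |R(x)|<1.
x=-1.23: |R|=0.3660
R=1: x+13/33x²=0 ⇒ x=−33/13=-2.5385; min R=1−1/(4·13/33)=0.3654>−1
Confirm numerically:
  x=-2.308: |R|=0.79046 <1
  x=-2.027: |R|=0.59159 <1
  x=-1.308: |R|=0.36598 <1
  x=-1.094: |R|=0.37748 <1
  x=-3.110: |R|=1.70022 >1
  x=-3.034: |R|=1.59227 >1
  x=-2.921: |R|=1.44019 >1
Interval (-2.5385, 0).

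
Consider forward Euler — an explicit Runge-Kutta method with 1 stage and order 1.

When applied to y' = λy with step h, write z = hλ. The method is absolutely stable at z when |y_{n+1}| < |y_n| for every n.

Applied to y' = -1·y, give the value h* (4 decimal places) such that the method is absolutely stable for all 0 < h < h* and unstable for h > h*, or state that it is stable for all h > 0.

(-2.0000,0); λ=-1 ⇒ h* = 2.0000.

With y'=λy (z=hλ):
  order 1, 1-stage ⇒ R(z)=1+z
  (e.g. R(-0.4)=0.60000, |R|=0.60000)

Need |R(x)|<1, x<0.
x=-0.4: |R|=0.6000
|R(-2.27)|=1.2700 |R(-1.87)|=0.8700 |R(-1.71)|=0.7100
Bisect:
  x_lo=-2.6552 |R|=1.6552  x_hi=-0.0762 |R|=0.9238
  mid=-1.36567 |R|=0.36567 →hi
  mid=-2.01043 |R|=1.01043 →lo
  mid=-1.68805 |R|=0.68805 →hi
  mid=-1.84924 |R|=0.84924 →hi
  mid=-1.92983 |R|=0.92983 →hi
  mid=-1.97013 |R|=0.97013 →hi
  mid=-1.99028 |R|=0.99028 →hi
  mid=-2.00035 |R|=1.00035 →lo
  mid=-1.99531 |R|=0.99531 →hi
  ...
  [-2.00004,-1.99988] ⇒ x*=-2.0000
Interval (-2.0000, 0).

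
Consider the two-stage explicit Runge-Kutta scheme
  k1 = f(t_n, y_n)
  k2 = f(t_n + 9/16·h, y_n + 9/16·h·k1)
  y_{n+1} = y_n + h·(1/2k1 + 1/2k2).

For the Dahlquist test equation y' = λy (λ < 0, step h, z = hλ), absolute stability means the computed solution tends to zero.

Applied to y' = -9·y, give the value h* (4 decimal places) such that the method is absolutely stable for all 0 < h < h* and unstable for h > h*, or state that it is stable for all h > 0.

Test eqn y'=λy, z=hλ:
  k1=λy_n ⇒ h·k1=z·y_n;  k2=λ(1+9/16z)y_n ⇒ h·k2=z(1+9/16z)y_n
  y_{n+1}/y_n = 1 + 1/2z + 1/2z(1+9/16z) = 1 + z + 9/32z²
  so R(z) = 1 + z + 9/32z².

Solve |R(x)|<1 on ℝ⁻.
x=-0.59: |R|=0.5079
R=1: x+9/32x²=0 ⇒ x=−32/9=-3.5556; min R=1−1/(4·9/32)=0.1111>−1
Confirm numerically:
  x=-2.952: |R|=0.49890 <1
  x=-1.697: |R|=0.11295 <1
  x=-1.444: |R|=0.14244 <1
  x=-3.987: |R|=1.48380 >1
  x=-3.969: |R|=1.46152 >1
  x=-3.743: |R|=1.19733 >1
Interval (-3.5556, 0).

(-3.5556,0); λ=-9 ⇒ h* = (32/9)/9 = 0.3951.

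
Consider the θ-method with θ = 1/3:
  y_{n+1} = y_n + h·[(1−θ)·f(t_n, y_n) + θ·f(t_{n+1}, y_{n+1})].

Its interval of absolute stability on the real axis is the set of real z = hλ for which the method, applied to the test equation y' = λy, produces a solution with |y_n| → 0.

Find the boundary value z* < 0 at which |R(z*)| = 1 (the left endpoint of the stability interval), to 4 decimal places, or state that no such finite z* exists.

With y'=λy (z=hλ):
  y_{n+1} = y_n + z·[2/3·y_n + 1/3·y_{n+1}] ⇒ (1 − 1/3z)y_{n+1} = (1 + 2/3z)y_n
  ⇒ R(z) = (1 + 2/3z)/(1 − 1/3z).

Boundary: |R(x)|=1, x<0.
x=-1.74: |R|=0.1013
R=−1: 1+2/3x = −1+1/3x ⇒ -1/3x=2 ⇒ x=2/(-1/3)=-6.0000
Confirm numerically:
  x=-5.594: |R|=0.95276 <1
  x=-3.970: |R|=0.70875 <1
  x=-3.962: |R|=0.70727 <1
  x=-2.435: |R|=0.34407 <1
  x=-6.573: |R|=1.05986 >1
  x=-6.426: |R|=1.04519 >1
  x=-6.288: |R|=1.03101 >1
Stable set (-6.0000, 0).

left endpoint -6.0000.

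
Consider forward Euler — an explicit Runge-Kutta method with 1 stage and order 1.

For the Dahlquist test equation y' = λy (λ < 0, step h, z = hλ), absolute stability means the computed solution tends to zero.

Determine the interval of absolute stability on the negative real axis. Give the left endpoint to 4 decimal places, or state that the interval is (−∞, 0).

(-2.0000, 0).

Test eqn y'=λy, z=hλ:
  order 1, 1-stage ⇒ R(z)=1+z
  (e.g. R(-0.37)=0.63000, |R|=0.63000)

Need |R(x)|<1, x<0.
x=-0.37: |R|=0.6300
|R(-2.29)|=1.2900 |R(-1.96)|=0.9600 |R(-1.75)|=0.7500
Bisect:
  x_lo=-2.4030 |R|=1.4030  x_hi=-0.0856 |R|=0.9144
  mid=-1.24427 |R|=0.24427 →hi
  mid=-1.82362 |R|=0.82362 →hi
  mid=-2.11330 |R|=1.11330 →lo
  mid=-1.96846 |R|=0.96846 →hi
  mid=-2.04088 |R|=1.04088 →lo
  mid=-2.00467 |R|=1.00467 →lo
  mid=-1.98656 |R|=0.98656 →hi
  mid=-1.99562 |R|=0.99562 →hi
  ...
  [-2.00014,-2.00000] ⇒ x*=-2.0000
Stable set (-2.0000, 0).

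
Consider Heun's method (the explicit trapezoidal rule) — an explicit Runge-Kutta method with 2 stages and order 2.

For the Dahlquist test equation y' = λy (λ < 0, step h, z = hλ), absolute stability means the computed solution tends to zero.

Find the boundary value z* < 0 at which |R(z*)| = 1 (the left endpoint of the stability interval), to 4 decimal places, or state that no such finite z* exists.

Set f=λy, z=hλ:
  order 2, 2-stage ⇒ R(z)=1+z+z^2/2
  (e.g. R(-1.19)=0.51805, |R|=0.51805)

Find x<0 with |R(x)|<1.
x=-1.19: |R|=0.5181
|R(-1.42)|=0.5882 |R(-1.18)|=0.5162 |R(-0.95)|=0.5012
Bisect:
  x_lo=-2.4685 |R|=1.5782  x_hi=-0.2085 |R|=0.8132
  mid=-1.33849 |R|=0.55729 →hi
  mid=-1.90350 |R|=0.90815 →hi
  mid=-2.18600 |R|=1.20330 →lo
  mid=-2.04475 |R|=1.04575 →lo
  mid=-1.97412 |R|=0.97446 →hi
  mid=-2.00943 |R|=1.00948 →lo
  mid=-1.99178 |R|=0.99181 →hi
  mid=-2.00061 |R|=1.00061 →lo
  ...
  [-2.00005,-1.99992] ⇒ x*=-2.0000
Interval (-2.0000, 0).

left endpoint -2.0000.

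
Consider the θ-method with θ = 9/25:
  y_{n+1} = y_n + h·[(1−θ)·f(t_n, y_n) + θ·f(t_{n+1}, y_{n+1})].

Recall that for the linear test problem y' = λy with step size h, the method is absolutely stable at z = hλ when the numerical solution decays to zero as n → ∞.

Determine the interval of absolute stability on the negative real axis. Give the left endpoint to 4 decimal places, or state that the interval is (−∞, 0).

z∈(-7.1429,0).

With y'=λy (z=hλ):
  y_{n+1} = y_n + z·[16/25·y_n + 9/25·y_{n+1}] ⇒ (1 − 9/25z)y_{n+1} = (1 + 16/25z)y_n
  ⇒ R(z) = (1 + 16/25z)/(1 − 9/25z).

Need |R(x)|<1, x<0.
x=-0.61: |R|=0.4998
R=−1: 1+16/25x = −1+9/25x ⇒ -7/25x=2 ⇒ x=2/(-7/25)=-7.1429
Confirm numerically:
  x=-6.867: |R|=0.97775 <1
  x=-6.279: |R|=0.92581 <1
  x=-4.337: |R|=0.69327 <1
  x=-3.808: |R|=0.60615 <1
  x=-7.310: |R|=1.01289 >1
  x=-7.236: |R|=1.00723 >1
Stable set (-7.1429, 0).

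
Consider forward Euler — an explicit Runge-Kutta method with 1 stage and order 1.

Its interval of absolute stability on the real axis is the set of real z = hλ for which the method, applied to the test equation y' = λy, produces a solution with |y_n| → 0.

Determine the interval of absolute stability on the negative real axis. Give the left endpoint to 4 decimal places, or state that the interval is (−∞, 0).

(-2.0000, 0).

Test eqn y'=λy, z=hλ:
  order 1, 1-stage ⇒ R(z)=1+z
  (e.g. R(-1.68)=-0.68000, |R|=0.68000)

Boundary: |R(x)|=1, x<0.
x=-1.68: |R|=0.6800
|R(-1.57)|=0.5700 |R(-1.36)|=0.3600 |R(-0.95)|=0.0500
Bisect:
  x_lo=-2.5787 |R|=1.5787  x_hi=-0.3536 |R|=0.6464
  mid=-1.46613 |R|=0.46613 →hi
  mid=-2.02242 |R|=1.02242 →lo
  mid=-1.74428 |R|=0.74428 →hi
  mid=-1.88335 |R|=0.88335 →hi
  mid=-1.95288 |R|=0.95288 →hi
  mid=-1.98765 |R|=0.98765 →hi
  mid=-2.00504 |R|=1.00504 →lo
  ...
  [-2.00001,-1.99987] ⇒ x*=-2.0000
So |R|<1 on (-2.0000, 0).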